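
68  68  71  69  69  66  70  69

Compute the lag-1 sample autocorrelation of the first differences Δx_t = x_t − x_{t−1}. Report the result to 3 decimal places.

First differences Δx: 0, 3, -2, 0, -3, 4, -1
Mean of differences = 0.1429
Numerator Σ(Δx_t−Δx̄)(Δx_{t+1}−Δx̄) = -22.3061
Denominator Σ(Δx_t−Δx̄)² = 38.8571
r_1(Δx) = -22.3061 / 38.8571 = -0.574

-0.574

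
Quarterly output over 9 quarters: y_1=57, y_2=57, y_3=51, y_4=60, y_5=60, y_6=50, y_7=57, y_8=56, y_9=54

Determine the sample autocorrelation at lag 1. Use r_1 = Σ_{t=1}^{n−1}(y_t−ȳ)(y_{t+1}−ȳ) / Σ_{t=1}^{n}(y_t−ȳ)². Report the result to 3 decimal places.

Mean ȳ = (57 + 57 + 51 + 60 + 60 + 50 + 57 + 56 + 54)/9 = 55.7778
Numerator Σ_{t=1}^{8}(y_t−ȳ)(y_{t+1}−ȳ) = -38.2716
Denominator Σ(y_t−ȳ)² = 99.5556
r_1 = -38.2716 / 99.5556 = -0.384

-0.384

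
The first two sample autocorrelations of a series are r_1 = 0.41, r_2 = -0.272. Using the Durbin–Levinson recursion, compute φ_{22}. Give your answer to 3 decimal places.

-0.529

φ_{22} = (r_2 − r_1²) / (1 − r_1²)
r_1² = (0.41)² = 0.1681
Numerator = -0.272 − 0.1681 = -0.4401; denominator = 1 − 0.1681 = 0.8319
φ_{22} = -0.4401 / 0.8319 = -0.529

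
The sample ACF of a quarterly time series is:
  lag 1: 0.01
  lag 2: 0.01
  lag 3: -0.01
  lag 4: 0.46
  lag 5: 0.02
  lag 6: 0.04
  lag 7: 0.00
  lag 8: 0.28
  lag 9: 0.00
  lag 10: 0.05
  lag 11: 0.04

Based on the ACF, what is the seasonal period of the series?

The largest autocorrelation is r_4 = 0.46, with a weaker echo at lag 8 (0.28); the remaining lags stay at or below 0.05.
The dominant spike at lag 4 indicates a seasonal period of 4.

4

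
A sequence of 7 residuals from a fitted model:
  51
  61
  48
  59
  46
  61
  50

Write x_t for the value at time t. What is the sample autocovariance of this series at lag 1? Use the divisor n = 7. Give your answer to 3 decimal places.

-30.808

Mean x̄ = (51 + 61 + 48 + 59 + 46 + 61 + 50)/7 = 53.7143
Σ_{t=1}^{6}(x_t−x̄)(x_{t+1}−x̄) = -215.6531
γ_1 = -215.6531 / 7 = -30.808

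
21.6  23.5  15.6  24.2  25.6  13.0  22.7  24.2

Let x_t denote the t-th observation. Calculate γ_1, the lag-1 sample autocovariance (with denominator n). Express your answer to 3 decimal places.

-7.399

Mean x̄ = (21.6 + 23.5 + 15.6 + 24.2 + 25.6 + 13.0 + 22.7 + 24.2)/8 = 21.3000
Deviations: 0.3000, 2.2000, -5.7000, 2.9000, 4.3000, -8.3000, 1.4000, 2.9000
Σ_{t=1}^{7}(x_t−x̄)(x_{t+1}−x̄) = -59.1900
γ_1 = -59.1900 / 8 = -7.399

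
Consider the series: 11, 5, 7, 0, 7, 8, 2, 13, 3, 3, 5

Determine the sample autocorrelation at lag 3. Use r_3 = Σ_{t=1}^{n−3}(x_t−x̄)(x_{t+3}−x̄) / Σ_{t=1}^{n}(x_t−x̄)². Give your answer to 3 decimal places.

0.006

Mean x̄ = (11 + 5 + 7 + 0 + 7 + 8 + 2 + 13 + 3 + 3 + 5)/11 = 5.8182
Numerator Σ_{t=1}^{8}(x_t−x̄)(x_{t+3}−x̄) = 0.9008
Denominator Σ(x_t−x̄)² = 151.6364
r_3 = 0.9008 / 151.6364 = 0.006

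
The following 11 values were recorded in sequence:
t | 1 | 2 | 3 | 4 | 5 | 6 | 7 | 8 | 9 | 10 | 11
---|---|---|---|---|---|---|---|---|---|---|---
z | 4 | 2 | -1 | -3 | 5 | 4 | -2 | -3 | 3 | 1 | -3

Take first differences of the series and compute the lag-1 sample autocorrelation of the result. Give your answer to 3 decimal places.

-0.066

First differences Δz: -2, -3, -2, 8, -1, -6, -1, 6, -2, -4
Mean of differences = -0.7000
Numerator Σ(Δz_t−Δz̄)(Δz_{t+1}−Δz̄) = -11.1900
Denominator Σ(Δz_t−Δz̄)² = 170.1000
r_1(Δz) = -11.1900 / 170.1000 = -0.066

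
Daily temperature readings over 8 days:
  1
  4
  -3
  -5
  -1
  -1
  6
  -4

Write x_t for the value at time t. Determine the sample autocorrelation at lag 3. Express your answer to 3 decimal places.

Mean x̄ = (1 + 4 − 3 − 5 − 1 − 1 + 6 − 4)/8 = -0.3750
Deviations from mean: 1.3750, 4.3750, -2.6250, -4.6250, -0.6250, -0.6250, 6.3750, -3.6250
Numerator Σ_{t=1}^{5}(x_t−x̄)(x_{t+3}−x̄) = -34.6719
Denominator Σ(x_t−x̄)² = 103.8750
r_3 = -34.6719 / 103.8750 = -0.334

-0.334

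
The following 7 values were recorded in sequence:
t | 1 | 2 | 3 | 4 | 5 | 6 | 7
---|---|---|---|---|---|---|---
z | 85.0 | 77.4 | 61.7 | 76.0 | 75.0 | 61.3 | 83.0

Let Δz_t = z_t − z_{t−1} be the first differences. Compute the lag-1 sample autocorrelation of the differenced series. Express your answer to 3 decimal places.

First differences Δz: -7.6, -15.7, 14.3, -1.0, -13.7, 21.7
Mean of differences = -0.3333
Numerator Σ(Δz_t−Δz̄)(Δz_{t+1}−Δz̄) = -408.5578
Denominator Σ(Δz_t−Δz̄)² = 1167.6533
r_1(Δz) = -408.5578 / 1167.6533 = -0.350

-0.350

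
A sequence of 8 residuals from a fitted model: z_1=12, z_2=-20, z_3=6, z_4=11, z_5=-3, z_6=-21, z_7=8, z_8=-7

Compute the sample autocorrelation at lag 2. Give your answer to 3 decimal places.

Mean z̄ = (12 − 20 + 6 + 11 − 3 − 21 + 8 − 7)/8 = -1.7500
Deviations from mean: 13.7500, -18.2500, 7.7500, 12.7500, -1.2500, -19.2500, 9.7500, -5.2500
Numerator Σ_{t=1}^{6}(z_t−z̄)(z_{t+2}−z̄) = -292.3750
Denominator Σ(z_t−z̄)² = 1239.5000
r_2 = -292.3750 / 1239.5000 = -0.236

-0.236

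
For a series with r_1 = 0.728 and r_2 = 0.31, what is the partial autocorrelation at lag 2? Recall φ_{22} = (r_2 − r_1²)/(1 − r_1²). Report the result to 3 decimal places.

φ_{22} = (r_2 − r_1²) / (1 − r_1²)
r_1² = (0.728)² = 0.529984
Numerator = 0.31 − 0.5300 = -0.2200; denominator = 1 − 0.5300 = 0.4700
φ_{22} = -0.2200 / 0.4700 = -0.468

-0.468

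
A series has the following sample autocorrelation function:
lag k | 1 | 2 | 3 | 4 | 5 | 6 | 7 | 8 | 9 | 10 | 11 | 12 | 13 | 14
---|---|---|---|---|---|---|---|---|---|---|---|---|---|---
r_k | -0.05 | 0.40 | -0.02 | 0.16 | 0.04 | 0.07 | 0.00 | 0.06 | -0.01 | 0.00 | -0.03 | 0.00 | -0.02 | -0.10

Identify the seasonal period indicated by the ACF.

The largest autocorrelation is r_2 = 0.40, with a weaker echo at lag 4 (0.16); the remaining lags stay at or below 0.07.
The dominant spike at lag 2 indicates a seasonal period of 2.

2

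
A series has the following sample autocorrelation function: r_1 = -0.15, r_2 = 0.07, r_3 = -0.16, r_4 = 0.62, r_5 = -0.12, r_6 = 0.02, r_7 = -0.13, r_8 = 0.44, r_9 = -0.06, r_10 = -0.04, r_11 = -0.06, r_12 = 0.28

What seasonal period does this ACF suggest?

4

The largest autocorrelation is r_4 = 0.62, with weaker echoes at lags 8 (0.44) and 12 (0.28); the remaining lags stay at or below 0.07.
The dominant spike at lag 4 indicates a seasonal period of 4.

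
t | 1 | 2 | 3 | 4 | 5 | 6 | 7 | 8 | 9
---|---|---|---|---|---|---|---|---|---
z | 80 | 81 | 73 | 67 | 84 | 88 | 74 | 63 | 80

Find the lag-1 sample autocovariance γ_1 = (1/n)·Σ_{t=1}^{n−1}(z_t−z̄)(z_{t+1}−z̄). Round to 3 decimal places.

0.765

Mean z̄ = (80 + 81 + 73 + 67 + 84 + 88 + 74 + 63 + 80)/9 = 76.6667
Σ_{t=1}^{8}(z_t−z̄)(z_{t+1}−z̄) = 6.8889
γ_1 = 6.8889 / 9 = 0.765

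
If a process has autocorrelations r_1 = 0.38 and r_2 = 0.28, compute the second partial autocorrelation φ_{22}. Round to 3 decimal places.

φ_{22} = (r_2 − r_1²) / (1 − r_1²)
r_1² = (0.38)² = 0.1444
Numerator = 0.28 − 0.1444 = 0.1356; denominator = 1 − 0.1444 = 0.8556
φ_{22} = 0.1356 / 0.8556 = 0.158

0.158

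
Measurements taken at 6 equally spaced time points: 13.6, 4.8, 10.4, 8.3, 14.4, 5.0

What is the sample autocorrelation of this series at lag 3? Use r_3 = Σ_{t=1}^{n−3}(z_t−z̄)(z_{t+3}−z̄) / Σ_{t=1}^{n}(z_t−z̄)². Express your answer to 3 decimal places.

Mean z̄ = (13.6 + 4.8 + 10.4 + 8.3 + 14.4 + 5.0)/6 = 9.4167
Deviations from mean: 4.1833, -4.6167, 0.9833, -1.1167, 4.9833, -4.4167
Σ(z_t−z̄)(z_{t+3}−z̄) = (-4.6714) + (-23.0064) + (-4.3431) = -32.0208
Denominator Σ(z_t−z̄)² = 85.3683
r_3 = -32.0208 / 85.3683 = -0.375

-0.375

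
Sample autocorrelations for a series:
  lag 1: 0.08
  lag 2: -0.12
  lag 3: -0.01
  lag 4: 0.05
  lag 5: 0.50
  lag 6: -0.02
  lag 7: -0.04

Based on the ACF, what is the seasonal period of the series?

5

The largest autocorrelation is r_5 = 0.50; the remaining lags stay at or below 0.08.
The dominant spike at lag 5 indicates a seasonal period of 5.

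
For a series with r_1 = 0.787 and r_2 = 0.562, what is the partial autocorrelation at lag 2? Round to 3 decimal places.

φ_{22} = (r_2 − r_1²) / (1 − r_1²)
r_1² = (0.787)² = 0.619369
Numerator = 0.562 − 0.6194 = -0.0574; denominator = 1 − 0.6194 = 0.3806
φ_{22} = -0.0574 / 0.3806 = -0.151

-0.151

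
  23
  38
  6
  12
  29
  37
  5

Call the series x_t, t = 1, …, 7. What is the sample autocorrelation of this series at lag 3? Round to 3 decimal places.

Mean x̄ = (23 + 38 + 6 + 12 + 29 + 37 + 5)/7 = 21.4286
Deviations from mean: 1.5714, 16.5714, -15.4286, -9.4286, 7.5714, 15.5714, -16.4286
Numerator Σ_{t=1}^{4}(x_t−x̄)(x_{t+3}−x̄) = 25.3061
Denominator Σ(x_t−x̄)² = 1173.7143
r_3 = 25.3061 / 1173.7143 = 0.022

0.022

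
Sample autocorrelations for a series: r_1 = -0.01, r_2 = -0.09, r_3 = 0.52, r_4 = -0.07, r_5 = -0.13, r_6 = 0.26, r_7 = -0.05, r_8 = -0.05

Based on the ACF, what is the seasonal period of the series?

The largest autocorrelation is r_3 = 0.52, with a weaker echo at lag 6 (0.26); the remaining lags stay at or below -0.01.
The dominant spike at lag 3 indicates a seasonal period of 3.

3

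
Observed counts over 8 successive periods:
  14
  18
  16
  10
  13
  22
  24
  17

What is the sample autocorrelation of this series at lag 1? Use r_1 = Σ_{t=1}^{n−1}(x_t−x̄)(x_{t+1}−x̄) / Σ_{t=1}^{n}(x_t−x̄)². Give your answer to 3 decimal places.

Mean x̄ = (14 + 18 + 16 + 10 + 13 + 22 + 24 + 17)/8 = 16.7500
Σ(x_t−x̄)(x_{t+1}−x̄) = (-3.4375) + (-0.9375) + (5.0625) + (25.3125) + (-19.6875) + (38.0625) + (1.8125) = 46.1875
Denominator Σ(x_t−x̄)² = 149.5000
r_1 = 46.1875 / 149.5000 = 0.309

0.309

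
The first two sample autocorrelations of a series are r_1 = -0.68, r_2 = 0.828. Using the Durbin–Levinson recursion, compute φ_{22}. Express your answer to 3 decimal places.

0.680

φ_{22} = (r_2 − r_1²) / (1 − r_1²)
r_1² = (-0.68)² = 0.4624
Numerator = 0.828 − 0.4624 = 0.3656; denominator = 1 − 0.4624 = 0.5376
φ_{22} = 0.3656 / 0.5376 = 0.680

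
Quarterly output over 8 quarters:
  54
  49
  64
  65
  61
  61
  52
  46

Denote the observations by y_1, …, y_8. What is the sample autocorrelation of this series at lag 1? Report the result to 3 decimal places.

0.309

Mean ȳ = (54 + 49 + 64 + 65 + 61 + 61 + 52 + 46)/8 = 56.5000
Deviations from mean: -2.5000, -7.5000, 7.5000, 8.5000, 4.5000, 4.5000, -4.5000, -10.5000
Σ(y_t−ȳ)(y_{t+1}−ȳ) = (18.7500) + (-56.2500) + (63.7500) + (38.2500) + (20.2500) + (-20.2500) + (47.2500) = 111.7500
Denominator Σ(y_t−ȳ)² = 362.0000
r_1 = 111.7500 / 362.0000 = 0.309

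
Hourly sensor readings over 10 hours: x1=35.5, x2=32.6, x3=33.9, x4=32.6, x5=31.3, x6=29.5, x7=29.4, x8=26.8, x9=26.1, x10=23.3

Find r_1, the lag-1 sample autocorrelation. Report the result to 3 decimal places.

0.592

Mean x̄ = (35.5 + 32.6 + 33.9 + 32.6 + 31.3 + 29.5 + 29.4 + 26.8 + 26.1 + 23.3)/10 = 30.1000
Numerator Σ_{t=1}^{9}(x_t−x̄)(x_{t+1}−x̄) = 77.9100
Denominator Σ(x_t−x̄)² = 131.5200
r_1 = 77.9100 / 131.5200 = 0.592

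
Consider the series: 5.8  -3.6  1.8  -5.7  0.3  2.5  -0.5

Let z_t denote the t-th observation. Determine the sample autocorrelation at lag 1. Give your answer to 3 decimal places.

-0.444

Mean z̄ = (5.8 − 3.6 + 1.8 − 5.7 + 0.3 + 2.5 − 0.5)/7 = 0.0857
Deviations from mean: 5.7143, -3.6857, 1.7143, -5.7857, 0.2143, 2.4143, -0.5857
Σ(z_t−z̄)(z_{t+1}−z̄) = (-21.0612) + (-6.3184) + (-9.9184) + (-1.2398) + (0.5173) + (-1.4141) = -39.4345
Denominator Σ(z_t−z̄)² = 88.8686
r_1 = -39.4345 / 88.8686 = -0.444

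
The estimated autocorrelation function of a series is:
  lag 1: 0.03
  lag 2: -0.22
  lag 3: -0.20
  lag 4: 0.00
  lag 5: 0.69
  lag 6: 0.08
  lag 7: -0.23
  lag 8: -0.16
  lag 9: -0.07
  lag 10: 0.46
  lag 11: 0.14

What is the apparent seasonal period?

5

The largest autocorrelation is r_5 = 0.69, with a weaker echo at lag 10 (0.46); the remaining lags stay at or below 0.14.
The dominant spike at lag 5 indicates a seasonal period of 5.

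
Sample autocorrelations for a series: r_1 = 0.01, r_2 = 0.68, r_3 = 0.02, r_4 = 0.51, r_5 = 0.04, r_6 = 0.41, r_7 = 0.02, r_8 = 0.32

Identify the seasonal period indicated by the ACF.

2

The largest autocorrelation is r_2 = 0.68, with weaker echoes at lags 4 (0.51), 6 (0.41) and 8 (0.32); the remaining lags stay at or below 0.04.
The dominant spike at lag 2 indicates a seasonal period of 2.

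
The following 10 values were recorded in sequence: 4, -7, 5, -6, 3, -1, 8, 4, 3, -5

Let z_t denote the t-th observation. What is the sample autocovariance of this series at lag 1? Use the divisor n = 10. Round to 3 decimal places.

-10.084

Mean z̄ = (4 − 7 + 5 − 6 + 3 − 1 + 8 + 4 + 3 − 5)/10 = 0.8000
Σ_{t=1}^{9}(z_t−z̄)(z_{t+1}−z̄) = -100.8400
γ_1 = -100.8400 / 10 = -10.084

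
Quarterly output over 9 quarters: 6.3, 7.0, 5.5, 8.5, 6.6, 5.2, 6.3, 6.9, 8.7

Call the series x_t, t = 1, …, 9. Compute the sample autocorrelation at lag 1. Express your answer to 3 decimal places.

-0.149

Mean x̄ = (6.3 + 7.0 + 5.5 + 8.5 + 6.6 + 5.2 + 6.3 + 6.9 + 8.7)/9 = 6.7778
Numerator Σ_{t=1}^{8}(x_t−x̄)(x_{t+1}−x̄) = -1.6860
Denominator Σ(x_t−x̄)² = 11.3356
r_1 = -1.6860 / 11.3356 = -0.149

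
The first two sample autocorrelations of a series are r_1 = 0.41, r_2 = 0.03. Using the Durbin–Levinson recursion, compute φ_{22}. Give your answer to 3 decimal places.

φ_{22} = (r_2 − r_1²) / (1 − r_1²)
r_1² = (0.41)² = 0.1681
Numerator = 0.03 − 0.1681 = -0.1381; denominator = 1 − 0.1681 = 0.8319
φ_{22} = -0.1381 / 0.8319 = -0.166

-0.166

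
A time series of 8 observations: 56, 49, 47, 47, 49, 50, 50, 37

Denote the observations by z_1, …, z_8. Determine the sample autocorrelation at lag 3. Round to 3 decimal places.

-0.112

Mean z̄ = (56 + 49 + 47 + 47 + 49 + 50 + 50 + 37)/8 = 48.1250
Deviations from mean: 7.8750, 0.8750, -1.1250, -1.1250, 0.8750, 1.8750, 1.8750, -11.1250
Σ(z_t−z̄)(z_{t+3}−z̄) = (-8.8594) + (0.7656) + (-2.1094) + (-2.1094) + (-9.7344) = -22.0469
Denominator Σ(z_t−z̄)² = 196.8750
r_3 = -22.0469 / 196.8750 = -0.112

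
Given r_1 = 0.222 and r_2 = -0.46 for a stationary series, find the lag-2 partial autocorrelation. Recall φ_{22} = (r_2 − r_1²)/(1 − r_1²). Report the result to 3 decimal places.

-0.536

φ_{22} = (r_2 − r_1²) / (1 − r_1²)
r_1² = (0.222)² = 0.049284
Numerator = -0.46 − 0.0493 = -0.5093; denominator = 1 − 0.0493 = 0.9507
φ_{22} = -0.5093 / 0.9507 = -0.536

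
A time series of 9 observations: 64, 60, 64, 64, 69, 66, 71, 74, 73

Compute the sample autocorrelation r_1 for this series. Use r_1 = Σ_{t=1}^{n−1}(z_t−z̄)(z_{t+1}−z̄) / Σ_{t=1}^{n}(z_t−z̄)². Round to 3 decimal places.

Mean z̄ = (64 + 60 + 64 + 64 + 69 + 66 + 71 + 74 + 73)/9 = 67.2222
Numerator Σ_{t=1}^{8}(z_t−z̄)(z_{t+1}−z̄) = 109.1728
Denominator Σ(z_t−z̄)² = 181.5556
r_1 = 109.1728 / 181.5556 = 0.601

0.601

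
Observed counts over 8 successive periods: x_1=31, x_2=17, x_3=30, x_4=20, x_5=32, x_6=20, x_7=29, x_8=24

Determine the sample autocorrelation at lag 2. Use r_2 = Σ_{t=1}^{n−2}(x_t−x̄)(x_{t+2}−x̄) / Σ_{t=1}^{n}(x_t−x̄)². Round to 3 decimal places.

0.675

Mean x̄ = (31 + 17 + 30 + 20 + 32 + 20 + 29 + 24)/8 = 25.3750
Deviations from mean: 5.6250, -8.3750, 4.6250, -5.3750, 6.6250, -5.3750, 3.6250, -1.3750
Σ(x_t−x̄)(x_{t+2}−x̄) = (26.0156) + (45.0156) + (30.6406) + (28.8906) + (24.0156) + (7.3906) = 161.9688
Denominator Σ(x_t−x̄)² = 239.8750
r_2 = 161.9688 / 239.8750 = 0.675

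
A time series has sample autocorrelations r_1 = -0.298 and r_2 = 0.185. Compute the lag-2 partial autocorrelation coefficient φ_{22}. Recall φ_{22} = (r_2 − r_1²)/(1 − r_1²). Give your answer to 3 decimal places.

0.106

φ_{22} = (r_2 − r_1²) / (1 − r_1²)
r_1² = (-0.298)² = 0.088804
Numerator = 0.185 − 0.0888 = 0.0962; denominator = 1 − 0.0888 = 0.9112
φ_{22} = 0.0962 / 0.9112 = 0.106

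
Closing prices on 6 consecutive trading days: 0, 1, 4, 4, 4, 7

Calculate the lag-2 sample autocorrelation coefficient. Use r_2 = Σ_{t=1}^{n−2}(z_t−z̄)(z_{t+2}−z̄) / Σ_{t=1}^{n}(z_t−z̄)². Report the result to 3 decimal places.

-0.028

Mean z̄ = (0 + 1 + 4 + 4 + 4 + 7)/6 = 3.3333
Numerator Σ_{t=1}^{4}(z_t−z̄)(z_{t+2}−z̄) = -0.8889
Denominator Σ(z_t−z̄)² = 31.3333
r_2 = -0.8889 / 31.3333 = -0.028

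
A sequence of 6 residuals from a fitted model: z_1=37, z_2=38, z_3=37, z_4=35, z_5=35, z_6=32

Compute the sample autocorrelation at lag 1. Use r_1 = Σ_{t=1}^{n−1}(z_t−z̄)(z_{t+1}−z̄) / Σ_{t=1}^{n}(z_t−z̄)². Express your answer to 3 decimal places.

0.352

Mean z̄ = (37 + 38 + 37 + 35 + 35 + 32)/6 = 35.6667
Deviations from mean: 1.3333, 2.3333, 1.3333, -0.6667, -0.6667, -3.6667
Σ(z_t−z̄)(z_{t+1}−z̄) = (3.1111) + (3.1111) + (-0.8889) + (0.4444) + (2.4444) = 8.2222
Denominator Σ(z_t−z̄)² = 23.3333
r_1 = 8.2222 / 23.3333 = 0.352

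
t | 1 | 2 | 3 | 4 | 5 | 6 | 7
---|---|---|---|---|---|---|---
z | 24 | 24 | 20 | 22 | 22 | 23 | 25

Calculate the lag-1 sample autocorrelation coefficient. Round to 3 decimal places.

0.084

Mean z̄ = (24 + 24 + 20 + 22 + 22 + 23 + 25)/7 = 22.8571
Deviations from mean: 1.1429, 1.1429, -2.8571, -0.8571, -0.8571, 0.1429, 2.1429
Σ(z_t−z̄)(z_{t+1}−z̄) = (1.3061) + (-3.2653) + (2.4490) + (0.7347) + (-0.1224) + (0.3061) = 1.4082
Denominator Σ(z_t−z̄)² = 16.8571
r_1 = 1.4082 / 16.8571 = 0.084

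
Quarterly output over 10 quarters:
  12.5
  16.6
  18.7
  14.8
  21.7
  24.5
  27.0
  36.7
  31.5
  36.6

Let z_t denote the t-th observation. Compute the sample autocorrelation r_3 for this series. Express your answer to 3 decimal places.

0.153

Mean z̄ = (12.5 + 16.6 + 18.7 + 14.8 + 21.7 + 24.5 + 27.0 + 36.7 + 31.5 + 36.6)/10 = 24.0600
Σ(z_t−z̄)(z_{t+3}−z̄) = (107.0456) + (17.6056) + (-2.3584) + (-27.2244) + (-29.8304) + (3.2736) + (36.8676) = 105.3792
Denominator Σ(z_t−z̄)² = 690.5440
r_3 = 105.3792 / 690.5440 = 0.153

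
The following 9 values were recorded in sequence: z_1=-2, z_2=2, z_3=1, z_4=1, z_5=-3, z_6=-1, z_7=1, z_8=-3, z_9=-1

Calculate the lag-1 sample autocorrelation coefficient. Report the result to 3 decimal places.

-0.121

Mean z̄ = (-2 + 2 + 1 + 1 − 3 − 1 + 1 − 3 − 1)/9 = -0.5556
Numerator Σ_{t=1}^{8}(z_t−z̄)(z_{t+1}−z̄) = -3.4198
Denominator Σ(z_t−z̄)² = 28.2222
r_1 = -3.4198 / 28.2222 = -0.121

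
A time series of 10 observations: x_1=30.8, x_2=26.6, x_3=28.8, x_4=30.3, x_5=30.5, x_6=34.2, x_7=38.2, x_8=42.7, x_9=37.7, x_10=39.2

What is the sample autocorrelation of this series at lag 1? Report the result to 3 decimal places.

Mean x̄ = (30.8 + 26.6 + 28.8 + 30.3 + 30.5 + 34.2 + 38.2 + 42.7 + 37.7 + 39.2)/10 = 33.9000
Numerator Σ_{t=1}^{9}(x_t−x̄)(x_{t+1}−x̄) = 182.1500
Denominator Σ(x_t−x̄)² = 251.9800
r_1 = 182.1500 / 251.9800 = 0.723

0.723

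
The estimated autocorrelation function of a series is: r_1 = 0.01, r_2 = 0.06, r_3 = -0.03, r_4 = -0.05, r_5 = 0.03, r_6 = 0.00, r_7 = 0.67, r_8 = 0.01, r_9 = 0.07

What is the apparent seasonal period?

7

The largest autocorrelation is r_7 = 0.67; the remaining lags stay at or below 0.07.
The dominant spike at lag 7 indicates a seasonal period of 7.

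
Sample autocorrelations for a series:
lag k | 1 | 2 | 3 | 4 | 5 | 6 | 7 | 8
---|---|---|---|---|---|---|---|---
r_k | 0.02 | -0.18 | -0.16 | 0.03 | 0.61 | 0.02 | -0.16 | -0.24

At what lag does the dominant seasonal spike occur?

5

The largest autocorrelation is r_5 = 0.61; the remaining lags stay at or below 0.03.
The dominant spike at lag 5 indicates a seasonal period of 5.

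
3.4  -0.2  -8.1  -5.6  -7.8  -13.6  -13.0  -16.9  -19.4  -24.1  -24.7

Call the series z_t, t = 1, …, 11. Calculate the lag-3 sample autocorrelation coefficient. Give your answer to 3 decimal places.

0.239

Mean z̄ = (3.4 − 0.2 − 8.1 − 5.6 − 7.8 − 13.6 − 13.0 − 16.9 − 19.4 − 24.1 − 24.7)/11 = -11.8182
Numerator Σ_{t=1}^{8}(z_t−z̄)(z_{t+3}−z̄) = 200.4072
Denominator Σ(z_t−z̄)² = 839.8764
r_3 = 200.4072 / 839.8764 = 0.239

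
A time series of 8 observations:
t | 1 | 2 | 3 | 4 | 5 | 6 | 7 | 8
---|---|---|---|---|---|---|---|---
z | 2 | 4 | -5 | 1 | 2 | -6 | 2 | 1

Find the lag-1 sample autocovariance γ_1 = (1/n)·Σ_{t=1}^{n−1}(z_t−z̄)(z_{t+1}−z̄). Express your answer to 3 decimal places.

Mean z̄ = (2 + 4 − 5 + 1 + 2 − 6 + 2 + 1)/8 = 0.1250
Σ_{t=1}^{7}(z_t−z̄)(z_{t+1}−z̄) = -36.7656
γ_1 = -36.7656 / 8 = -4.596

-4.596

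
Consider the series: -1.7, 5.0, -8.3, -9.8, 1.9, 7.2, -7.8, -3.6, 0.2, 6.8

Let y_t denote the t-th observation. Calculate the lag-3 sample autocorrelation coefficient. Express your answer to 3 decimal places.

-0.076

Mean ȳ = (-1.7 + 5.0 − 8.3 − 9.8 + 1.9 + 7.2 − 7.8 − 3.6 + 0.2 + 6.8)/10 = -1.0100
Numerator Σ_{t=1}^{7}(y_t−ȳ)(y_{t+3}−ȳ) = -27.2453
Denominator Σ(y_t−ȳ)² = 358.1490
r_3 = -27.2453 / 358.1490 = -0.076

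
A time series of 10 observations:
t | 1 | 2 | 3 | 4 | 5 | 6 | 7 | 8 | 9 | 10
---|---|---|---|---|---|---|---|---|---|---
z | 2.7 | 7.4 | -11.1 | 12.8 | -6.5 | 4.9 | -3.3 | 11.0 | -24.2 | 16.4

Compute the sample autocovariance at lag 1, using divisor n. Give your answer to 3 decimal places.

-102.677

Mean z̄ = (2.7 + 7.4 − 11.1 + 12.8 − 6.5 + 4.9 − 3.3 + 11.0 − 24.2 + 16.4)/10 = 1.0100
Σ_{t=1}^{9}(z_t−z̄)(z_{t+1}−z̄) = -1026.7701
γ_1 = -1026.7701 / 10 = -102.677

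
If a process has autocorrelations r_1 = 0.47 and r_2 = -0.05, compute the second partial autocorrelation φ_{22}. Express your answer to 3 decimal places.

φ_{22} = (r_2 − r_1²) / (1 − r_1²)
r_1² = (0.47)² = 0.2209
Numerator = -0.05 − 0.2209 = -0.2709; denominator = 1 − 0.2209 = 0.7791
φ_{22} = -0.2709 / 0.7791 = -0.348

-0.348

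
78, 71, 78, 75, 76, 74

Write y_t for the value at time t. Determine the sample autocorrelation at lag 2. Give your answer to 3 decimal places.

0.305

Mean ȳ = (78 + 71 + 78 + 75 + 76 + 74)/6 = 75.3333
Deviations from mean: 2.6667, -4.3333, 2.6667, -0.3333, 0.6667, -1.3333
Numerator Σ_{t=1}^{4}(y_t−ȳ)(y_{t+2}−ȳ) = 10.7778
Denominator Σ(y_t−ȳ)² = 35.3333
r_2 = 10.7778 / 35.3333 = 0.305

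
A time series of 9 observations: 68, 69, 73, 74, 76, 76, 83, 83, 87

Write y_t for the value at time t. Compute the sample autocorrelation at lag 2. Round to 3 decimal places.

0.331

Mean ȳ = (68 + 69 + 73 + 74 + 76 + 76 + 83 + 83 + 87)/9 = 76.5556
Σ(y_t−ȳ)(y_{t+2}−ȳ) = (30.4198) + (19.3086) + (1.9753) + (1.4198) + (-3.5802) + (-3.5802) + (67.3086) = 113.2716
Denominator Σ(y_t−ȳ)² = 342.2222
r_2 = 113.2716 / 342.2222 = 0.331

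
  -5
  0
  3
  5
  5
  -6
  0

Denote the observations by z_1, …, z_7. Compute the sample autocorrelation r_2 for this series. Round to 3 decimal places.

Mean z̄ = (-5 + 0 + 3 + 5 + 5 − 6 + 0)/7 = 0.2857
Deviations from mean: -5.2857, -0.2857, 2.7143, 4.7143, 4.7143, -6.2857, -0.2857
Numerator Σ_{t=1}^{5}(z_t−z̄)(z_{t+2}−z̄) = -33.8776
Denominator Σ(z_t−z̄)² = 119.4286
r_2 = -33.8776 / 119.4286 = -0.284

-0.284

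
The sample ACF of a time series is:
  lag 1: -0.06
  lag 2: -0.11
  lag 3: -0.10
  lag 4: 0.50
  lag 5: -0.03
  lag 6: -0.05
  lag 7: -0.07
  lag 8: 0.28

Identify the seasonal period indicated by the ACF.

4

The largest autocorrelation is r_4 = 0.50, with a weaker echo at lag 8 (0.28); the remaining lags stay at or below -0.03.
The dominant spike at lag 4 indicates a seasonal period of 4.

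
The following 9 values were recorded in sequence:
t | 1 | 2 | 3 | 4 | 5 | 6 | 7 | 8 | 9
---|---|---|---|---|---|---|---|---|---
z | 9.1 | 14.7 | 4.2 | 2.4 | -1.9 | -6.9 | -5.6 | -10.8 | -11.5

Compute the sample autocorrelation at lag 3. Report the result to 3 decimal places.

Mean z̄ = (9.1 + 14.7 + 4.2 + 2.4 − 1.9 − 6.9 − 5.6 − 10.8 − 11.5)/9 = -0.7000
Numerator Σ_{t=1}^{6}(z_t−z̄)(z_{t+3}−z̄) = 45.4100
Denominator Σ(z_t−z̄)² = 649.3600
r_3 = 45.4100 / 649.3600 = 0.070

0.070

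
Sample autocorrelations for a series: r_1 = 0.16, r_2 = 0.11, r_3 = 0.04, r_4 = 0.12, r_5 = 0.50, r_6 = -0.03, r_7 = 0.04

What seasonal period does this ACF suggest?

The largest autocorrelation is r_5 = 0.50; the remaining lags stay at or below 0.16.
The dominant spike at lag 5 indicates a seasonal period of 5.

5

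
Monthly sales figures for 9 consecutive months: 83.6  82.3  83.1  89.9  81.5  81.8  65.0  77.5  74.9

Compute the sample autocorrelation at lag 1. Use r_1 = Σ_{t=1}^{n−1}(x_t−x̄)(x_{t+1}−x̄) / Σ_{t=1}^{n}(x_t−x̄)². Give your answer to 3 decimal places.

0.224

Mean x̄ = (83.6 + 82.3 + 83.1 + 89.9 + 81.5 + 81.8 + 65.0 + 77.5 + 74.9)/9 = 79.9556
Numerator Σ_{t=1}^{8}(x_t−x̄)(x_{t+1}−x̄) = 86.9469
Denominator Σ(x_t−x̄)² = 388.6022
r_1 = 86.9469 / 388.6022 = 0.224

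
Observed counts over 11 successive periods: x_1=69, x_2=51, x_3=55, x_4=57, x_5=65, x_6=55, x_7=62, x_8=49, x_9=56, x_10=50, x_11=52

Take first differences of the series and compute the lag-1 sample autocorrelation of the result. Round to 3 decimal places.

First differences Δx: -18, 4, 2, 8, -10, 7, -13, 7, -6, 2
Mean of differences = -1.7000
Numerator Σ(Δx_t−Δx̄)(Δx_{t+1}−Δx̄) = -438.5900
Denominator Σ(Δx_t−Δx̄)² = 786.1000
r_1(Δx) = -438.5900 / 786.1000 = -0.558

-0.558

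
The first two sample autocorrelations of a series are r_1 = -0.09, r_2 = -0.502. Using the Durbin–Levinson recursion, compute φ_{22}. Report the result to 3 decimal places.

φ_{22} = (r_2 − r_1²) / (1 − r_1²)
r_1² = (-0.09)² = 0.0081
Numerator = -0.502 − 0.0081 = -0.5101; denominator = 1 − 0.0081 = 0.9919
φ_{22} = -0.5101 / 0.9919 = -0.514

-0.514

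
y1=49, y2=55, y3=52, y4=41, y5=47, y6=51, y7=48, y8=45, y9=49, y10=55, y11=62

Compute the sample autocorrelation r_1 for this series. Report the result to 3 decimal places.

Mean ȳ = (49 + 55 + 52 + 41 + 47 + 51 + 48 + 45 + 49 + 55 + 62)/11 = 50.3636
Numerator Σ_{t=1}^{10}(y_t−ȳ)(y_{t+1}−ȳ) = 81.4132
Denominator Σ(y_t−ȳ)² = 318.5455
r_1 = 81.4132 / 318.5455 = 0.256

0.256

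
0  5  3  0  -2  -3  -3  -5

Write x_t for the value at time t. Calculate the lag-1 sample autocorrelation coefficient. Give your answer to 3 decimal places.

0.573

Mean x̄ = (0 + 5 + 3 + 0 − 2 − 3 − 3 − 5)/8 = -0.6250
Deviations from mean: 0.6250, 5.6250, 3.6250, 0.6250, -1.3750, -2.3750, -2.3750, -4.3750
Σ(x_t−x̄)(x_{t+1}−x̄) = (3.5156) + (20.3906) + (2.2656) + (-0.8594) + (3.2656) + (5.6406) + (10.3906) = 44.6094
Denominator Σ(x_t−x̄)² = 77.8750
r_1 = 44.6094 / 77.8750 = 0.573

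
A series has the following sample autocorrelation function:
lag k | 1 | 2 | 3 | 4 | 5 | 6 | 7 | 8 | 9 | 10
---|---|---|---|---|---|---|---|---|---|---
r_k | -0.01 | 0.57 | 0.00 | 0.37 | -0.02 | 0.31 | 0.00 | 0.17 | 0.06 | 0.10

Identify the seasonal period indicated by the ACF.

The largest autocorrelation is r_2 = 0.57, with weaker echoes at lags 4 (0.37), 6 (0.31) and 8 (0.17); the remaining lags stay at or below 0.10.
The dominant spike at lag 2 indicates a seasonal period of 2.

2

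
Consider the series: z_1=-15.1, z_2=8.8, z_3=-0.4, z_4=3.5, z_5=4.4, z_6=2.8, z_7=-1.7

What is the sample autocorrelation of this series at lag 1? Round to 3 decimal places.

Mean z̄ = (-15.1 + 8.8 − 0.4 + 3.5 + 4.4 + 2.8 − 1.7)/7 = 0.3286
Deviations from mean: -15.4286, 8.4714, -0.7286, 3.1714, 4.0714, 2.4714, -2.0286
Numerator Σ_{t=1}^{6}(z_t−z̄)(z_{t+1}−z̄) = -121.2237
Denominator Σ(z_t−z̄)² = 347.1943
r_1 = -121.2237 / 347.1943 = -0.349

-0.349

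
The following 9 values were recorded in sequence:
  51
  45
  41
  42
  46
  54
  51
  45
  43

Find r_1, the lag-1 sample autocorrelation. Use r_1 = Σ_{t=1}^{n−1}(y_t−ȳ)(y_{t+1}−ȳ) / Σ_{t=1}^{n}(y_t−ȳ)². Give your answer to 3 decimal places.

0.347

Mean ȳ = (51 + 45 + 41 + 42 + 46 + 54 + 51 + 45 + 43)/9 = 46.4444
Numerator Σ_{t=1}^{8}(y_t−ȳ)(y_{t+1}−ȳ) = 56.9136
Denominator Σ(y_t−ȳ)² = 164.2222
r_1 = 56.9136 / 164.2222 = 0.347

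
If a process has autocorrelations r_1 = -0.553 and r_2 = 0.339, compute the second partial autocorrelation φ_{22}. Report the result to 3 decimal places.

0.048

φ_{22} = (r_2 − r_1²) / (1 − r_1²)
r_1² = (-0.553)² = 0.305809
Numerator = 0.339 − 0.3058 = 0.0332; denominator = 1 − 0.3058 = 0.6942
φ_{22} = 0.0332 / 0.6942 = 0.048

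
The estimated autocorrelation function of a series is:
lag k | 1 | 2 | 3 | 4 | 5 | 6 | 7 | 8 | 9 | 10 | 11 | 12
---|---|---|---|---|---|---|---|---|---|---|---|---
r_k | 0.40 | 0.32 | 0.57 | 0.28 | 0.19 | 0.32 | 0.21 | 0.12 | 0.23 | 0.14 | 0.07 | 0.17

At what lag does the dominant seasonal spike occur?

3

The largest autocorrelation is r_3 = 0.57; the remaining lags stay at or below 0.40. The elevated value at lag 1 (0.40), dropping to 0.32 at lag 2, reflects decaying short-term dependence rather than seasonality.
The dominant spike at lag 3 indicates a seasonal period of 3.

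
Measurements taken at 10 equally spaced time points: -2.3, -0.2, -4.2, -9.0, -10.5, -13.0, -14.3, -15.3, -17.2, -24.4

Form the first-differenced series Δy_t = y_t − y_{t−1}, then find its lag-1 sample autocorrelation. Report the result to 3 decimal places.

-0.106

First differences Δy: 2.1, -4.0, -4.8, -1.5, -2.5, -1.3, -1.0, -1.9, -7.2
Mean of differences = -2.4556
Numerator Σ(Δy_t−Δȳ)(Δy_{t+1}−Δȳ) = -5.8942
Denominator Σ(Δy_t−Δȳ)² = 55.8222
r_1(Δy) = -5.8942 / 55.8222 = -0.106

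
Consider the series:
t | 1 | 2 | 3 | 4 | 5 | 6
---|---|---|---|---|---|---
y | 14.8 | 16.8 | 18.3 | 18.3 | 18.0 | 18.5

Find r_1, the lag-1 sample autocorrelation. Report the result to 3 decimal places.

0.285

Mean ȳ = (14.8 + 16.8 + 18.3 + 18.3 + 18.0 + 18.5)/6 = 17.4500
Deviations from mean: -2.6500, -0.6500, 0.8500, 0.8500, 0.5500, 1.0500
Σ(y_t−ȳ)(y_{t+1}−ȳ) = (1.7225) + (-0.5525) + (0.7225) + (0.4675) + (0.5775) = 2.9375
Denominator Σ(y_t−ȳ)² = 10.2950
r_1 = 2.9375 / 10.2950 = 0.285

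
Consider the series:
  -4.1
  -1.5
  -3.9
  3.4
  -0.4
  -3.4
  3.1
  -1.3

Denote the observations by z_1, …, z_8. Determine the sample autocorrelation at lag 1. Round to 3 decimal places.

-0.323

Mean z̄ = (-4.1 − 1.5 − 3.9 + 3.4 − 0.4 − 3.4 + 3.1 − 1.3)/8 = -1.0125
Deviations from mean: -3.0875, -0.4875, -2.8875, 4.4125, 0.6125, -2.3875, 4.1125, -0.2875
Numerator Σ_{t=1}^{7}(z_t−z̄)(z_{t+1}−z̄) = -19.5889
Denominator Σ(z_t−z̄)² = 60.6488
r_1 = -19.5889 / 60.6488 = -0.323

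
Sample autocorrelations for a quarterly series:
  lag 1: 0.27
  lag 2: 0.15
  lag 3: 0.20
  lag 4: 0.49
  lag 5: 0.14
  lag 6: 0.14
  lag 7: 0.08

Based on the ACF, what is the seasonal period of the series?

The largest autocorrelation is r_4 = 0.49; the remaining lags stay at or below 0.27. The elevated value at lag 1 (0.27), dropping to 0.15 at lag 2, reflects decaying short-term dependence rather than seasonality.
The dominant spike at lag 4 indicates a seasonal period of 4.

4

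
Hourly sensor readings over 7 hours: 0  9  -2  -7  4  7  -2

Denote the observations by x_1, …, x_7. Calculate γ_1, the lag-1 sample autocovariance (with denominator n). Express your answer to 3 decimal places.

Mean x̄ = (0 + 9 − 2 − 7 + 4 + 7 − 2)/7 = 1.2857
Deviations: -1.2857, 7.7143, -3.2857, -8.2857, 2.7143, 5.7143, -3.2857
Σ_{t=1}^{6}(x_t−x̄)(x_{t+1}−x̄) = -33.7959
γ_1 = -33.7959 / 7 = -4.828

-4.828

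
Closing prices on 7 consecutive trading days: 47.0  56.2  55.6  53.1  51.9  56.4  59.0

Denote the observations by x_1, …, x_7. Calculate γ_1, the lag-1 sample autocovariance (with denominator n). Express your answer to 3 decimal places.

Mean x̄ = (47.0 + 56.2 + 55.6 + 53.1 + 51.9 + 56.4 + 59.0)/7 = 54.1714
Σ_{t=1}^{6}(x_t−x̄)(x_{t+1}−x̄) = -5.0480
γ_1 = -5.0480 / 7 = -0.721

-0.721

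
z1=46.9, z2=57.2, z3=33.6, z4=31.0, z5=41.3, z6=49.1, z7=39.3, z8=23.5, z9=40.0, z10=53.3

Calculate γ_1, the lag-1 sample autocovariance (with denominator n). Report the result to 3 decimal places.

7.680

Mean z̄ = (46.9 + 57.2 + 33.6 + 31.0 + 41.3 + 49.1 + 39.3 + 23.5 + 40.0 + 53.3)/10 = 41.5200
Σ_{t=1}^{9}(z_t−z̄)(z_{t+1}−z̄) = 76.7996
γ_1 = 76.7996 / 10 = 7.680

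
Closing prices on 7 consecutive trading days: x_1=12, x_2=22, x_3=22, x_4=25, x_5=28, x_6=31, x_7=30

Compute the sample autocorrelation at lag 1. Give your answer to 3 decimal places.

Mean x̄ = (12 + 22 + 22 + 25 + 28 + 31 + 30)/7 = 24.2857
Deviations from mean: -12.2857, -2.2857, -2.2857, 0.7143, 3.7143, 6.7143, 5.7143
Σ(x_t−x̄)(x_{t+1}−x̄) = (28.0816) + (5.2245) + (-1.6327) + (2.6531) + (24.9388) + (38.3673) = 97.6327
Denominator Σ(x_t−x̄)² = 253.4286
r_1 = 97.6327 / 253.4286 = 0.385

0.385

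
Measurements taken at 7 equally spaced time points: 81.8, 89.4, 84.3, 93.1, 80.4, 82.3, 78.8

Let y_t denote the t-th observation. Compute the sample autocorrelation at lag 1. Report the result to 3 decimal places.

Mean ȳ = (81.8 + 89.4 + 84.3 + 93.1 + 80.4 + 82.3 + 78.8)/7 = 84.3000
Σ(y_t−ȳ)(y_{t+1}−ȳ) = (-12.7500) + (0.0000) + (0.0000) + (-34.3200) + (7.8000) + (11.0000) = -28.2700
Denominator Σ(y_t−ȳ)² = 159.1600
r_1 = -28.2700 / 159.1600 = -0.178

-0.178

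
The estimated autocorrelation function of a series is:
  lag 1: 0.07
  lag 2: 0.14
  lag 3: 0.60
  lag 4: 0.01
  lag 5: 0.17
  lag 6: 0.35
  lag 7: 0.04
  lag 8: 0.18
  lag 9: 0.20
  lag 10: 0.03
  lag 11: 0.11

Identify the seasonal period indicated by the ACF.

The largest autocorrelation is r_3 = 0.60, with weaker echoes at lags 6 (0.35) and 9 (0.20); the remaining lags stay at or below 0.18.
The dominant spike at lag 3 indicates a seasonal period of 3.

3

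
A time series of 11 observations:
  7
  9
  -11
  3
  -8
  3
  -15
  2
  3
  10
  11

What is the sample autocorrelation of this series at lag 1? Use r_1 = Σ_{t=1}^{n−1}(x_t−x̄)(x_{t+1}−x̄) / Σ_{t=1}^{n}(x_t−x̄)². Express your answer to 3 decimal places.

Mean x̄ = (7 + 9 − 11 + 3 − 8 + 3 − 15 + 2 + 3 + 10 + 11)/11 = 1.2727
Numerator Σ_{t=1}^{10}(x_t−x̄)(x_{t+1}−x̄) = -42.5289
Denominator Σ(x_t−x̄)² = 774.1818
r_1 = -42.5289 / 774.1818 = -0.055

-0.055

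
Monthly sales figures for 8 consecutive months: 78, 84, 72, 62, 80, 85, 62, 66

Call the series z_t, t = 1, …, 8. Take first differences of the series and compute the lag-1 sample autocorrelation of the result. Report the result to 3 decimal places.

-0.251

First differences Δz: 6, -12, -10, 18, 5, -23, 4
Mean of differences = -1.7143
Numerator Σ(Δz_t−Δz̄)(Δz_{t+1}−Δz̄) = -289.6531
Denominator Σ(Δz_t−Δz̄)² = 1153.4286
r_1(Δz) = -289.6531 / 1153.4286 = -0.251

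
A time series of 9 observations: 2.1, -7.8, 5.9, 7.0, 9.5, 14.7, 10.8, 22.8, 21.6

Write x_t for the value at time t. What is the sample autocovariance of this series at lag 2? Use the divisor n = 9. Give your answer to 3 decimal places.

15.745

Mean x̄ = (2.1 − 7.8 + 5.9 + 7.0 + 9.5 + 14.7 + 10.8 + 22.8 + 21.6)/9 = 9.6222
Σ_{t=1}^{7}(x_t−x̄)(x_{t+2}−x̄) = 141.7012
γ_2 = 141.7012 / 9 = 15.745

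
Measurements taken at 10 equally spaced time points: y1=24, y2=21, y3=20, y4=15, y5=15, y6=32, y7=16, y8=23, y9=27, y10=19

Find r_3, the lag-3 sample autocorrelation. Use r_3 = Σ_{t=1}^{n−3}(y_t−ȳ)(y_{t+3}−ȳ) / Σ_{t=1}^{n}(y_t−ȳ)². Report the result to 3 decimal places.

Mean ȳ = (24 + 21 + 20 + 15 + 15 + 32 + 16 + 23 + 27 + 19)/10 = 21.2000
Numerator Σ_{t=1}^{7}(y_t−ȳ)(y_{t+3}−ȳ) = 66.0800
Denominator Σ(y_t−ȳ)² = 271.6000
r_3 = 66.0800 / 271.6000 = 0.243

0.243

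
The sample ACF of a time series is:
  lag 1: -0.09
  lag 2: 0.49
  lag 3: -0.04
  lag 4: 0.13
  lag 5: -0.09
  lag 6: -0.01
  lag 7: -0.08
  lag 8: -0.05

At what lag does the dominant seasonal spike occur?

2

The largest autocorrelation is r_2 = 0.49; the remaining lags stay at or below 0.13.
The dominant spike at lag 2 indicates a seasonal period of 2.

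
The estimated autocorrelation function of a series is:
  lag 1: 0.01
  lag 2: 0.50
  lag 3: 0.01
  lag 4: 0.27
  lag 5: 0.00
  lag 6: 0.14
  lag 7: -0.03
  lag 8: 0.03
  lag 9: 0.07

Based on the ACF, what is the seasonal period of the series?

The largest autocorrelation is r_2 = 0.50, with a weaker echo at lag 4 (0.27); the remaining lags stay at or below 0.14.
The dominant spike at lag 2 indicates a seasonal period of 2.

2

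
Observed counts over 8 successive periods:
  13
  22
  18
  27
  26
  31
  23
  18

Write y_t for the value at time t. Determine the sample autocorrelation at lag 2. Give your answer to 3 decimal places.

Mean ȳ = (13 + 22 + 18 + 27 + 26 + 31 + 23 + 18)/8 = 22.2500
Σ(y_t−ȳ)(y_{t+2}−ȳ) = (39.3125) + (-1.1875) + (-15.9375) + (41.5625) + (2.8125) + (-37.1875) = 29.3750
Denominator Σ(y_t−ȳ)² = 235.5000
r_2 = 29.3750 / 235.5000 = 0.125

0.125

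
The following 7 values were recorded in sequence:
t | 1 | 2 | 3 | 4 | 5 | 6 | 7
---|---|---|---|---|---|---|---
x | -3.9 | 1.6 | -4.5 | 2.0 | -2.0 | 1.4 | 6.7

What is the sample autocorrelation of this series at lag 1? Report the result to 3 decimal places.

-0.212

Mean x̄ = (-3.9 + 1.6 − 4.5 + 2.0 − 2.0 + 1.4 + 6.7)/7 = 0.1857
Numerator Σ_{t=1}^{6}(x_t−x̄)(x_{t+1}−x̄) = -19.6159
Denominator Σ(x_t−x̄)² = 92.6286
r_1 = -19.6159 / 92.6286 = -0.212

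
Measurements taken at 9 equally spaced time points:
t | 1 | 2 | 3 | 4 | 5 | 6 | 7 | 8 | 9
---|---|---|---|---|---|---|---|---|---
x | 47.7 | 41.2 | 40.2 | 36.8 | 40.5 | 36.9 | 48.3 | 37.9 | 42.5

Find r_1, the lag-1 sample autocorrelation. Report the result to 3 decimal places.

-0.325

Mean x̄ = (47.7 + 41.2 + 40.2 + 36.8 + 40.5 + 36.9 + 48.3 + 37.9 + 42.5)/9 = 41.3333
Numerator Σ_{t=1}^{8}(x_t−x̄)(x_{t+1}−x̄) = -46.8978
Denominator Σ(x_t−x̄)² = 144.4200
r_1 = -46.8978 / 144.4200 = -0.325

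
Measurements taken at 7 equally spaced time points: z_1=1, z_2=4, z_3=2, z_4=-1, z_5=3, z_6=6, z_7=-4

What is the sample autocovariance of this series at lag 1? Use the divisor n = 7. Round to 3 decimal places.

Mean z̄ = (1 + 4 + 2 − 1 + 3 + 6 − 4)/7 = 1.5714
Σ_{t=1}^{6}(z_t−z̄)(z_{t+1}−z̄) = -23.4694
γ_1 = -23.4694 / 7 = -3.353

-3.353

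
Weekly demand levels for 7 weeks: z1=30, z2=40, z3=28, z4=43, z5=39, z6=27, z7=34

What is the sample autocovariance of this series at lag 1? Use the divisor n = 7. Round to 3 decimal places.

-15.312

Mean z̄ = (30 + 40 + 28 + 43 + 39 + 27 + 34)/7 = 34.4286
Deviations: -4.4286, 5.5714, -6.4286, 8.5714, 4.5714, -7.4286, -0.4286
Σ_{t=1}^{6}(z_t−z̄)(z_{t+1}−z̄) = -107.1837
γ_1 = -107.1837 / 7 = -15.312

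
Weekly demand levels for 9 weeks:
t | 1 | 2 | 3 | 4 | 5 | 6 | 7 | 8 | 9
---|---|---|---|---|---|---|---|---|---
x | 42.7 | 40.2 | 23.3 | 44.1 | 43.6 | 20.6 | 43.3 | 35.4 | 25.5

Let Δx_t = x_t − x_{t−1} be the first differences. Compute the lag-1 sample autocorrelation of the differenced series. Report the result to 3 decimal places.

First differences Δx: -2.5, -16.9, 20.8, -0.5, -23.0, 22.7, -7.9, -9.9
Mean of differences = -2.1500
Numerator Σ(Δx_t−Δx̄)(Δx_{t+1}−Δx̄) = -946.3325
Denominator Σ(Δx_t−Δx̄)² = 1892.4800
r_1(Δx) = -946.3325 / 1892.4800 = -0.500

-0.500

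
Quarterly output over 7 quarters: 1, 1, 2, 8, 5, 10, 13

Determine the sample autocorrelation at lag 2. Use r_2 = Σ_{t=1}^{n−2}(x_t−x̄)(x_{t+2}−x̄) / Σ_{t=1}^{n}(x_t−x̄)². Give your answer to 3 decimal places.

0.103

Mean x̄ = (1 + 1 + 2 + 8 + 5 + 10 + 13)/7 = 5.7143
Deviations from mean: -4.7143, -4.7143, -3.7143, 2.2857, -0.7143, 4.2857, 7.2857
Numerator Σ_{t=1}^{5}(x_t−x̄)(x_{t+2}−x̄) = 13.9796
Denominator Σ(x_t−x̄)² = 135.4286
r_2 = 13.9796 / 135.4286 = 0.103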